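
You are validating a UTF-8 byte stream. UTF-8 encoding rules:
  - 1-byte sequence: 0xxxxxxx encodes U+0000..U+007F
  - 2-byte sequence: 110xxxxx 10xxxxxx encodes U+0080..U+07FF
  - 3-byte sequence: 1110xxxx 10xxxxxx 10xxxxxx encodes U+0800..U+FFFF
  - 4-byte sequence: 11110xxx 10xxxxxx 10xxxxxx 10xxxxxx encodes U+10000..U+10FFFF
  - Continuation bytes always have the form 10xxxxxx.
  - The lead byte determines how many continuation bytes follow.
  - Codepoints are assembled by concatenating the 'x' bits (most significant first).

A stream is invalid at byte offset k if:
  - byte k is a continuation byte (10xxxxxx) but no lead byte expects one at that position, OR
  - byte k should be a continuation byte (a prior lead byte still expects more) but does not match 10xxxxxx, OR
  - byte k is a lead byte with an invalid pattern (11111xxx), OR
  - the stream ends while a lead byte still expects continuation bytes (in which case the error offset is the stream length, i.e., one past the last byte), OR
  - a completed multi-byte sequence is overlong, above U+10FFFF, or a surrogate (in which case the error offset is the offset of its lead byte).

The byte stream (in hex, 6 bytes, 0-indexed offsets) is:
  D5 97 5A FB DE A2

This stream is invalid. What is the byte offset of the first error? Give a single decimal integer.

Answer: 3

Derivation:
Byte[0]=D5: 2-byte lead, need 1 cont bytes. acc=0x15
Byte[1]=97: continuation. acc=(acc<<6)|0x17=0x557
Completed: cp=U+0557 (starts at byte 0)
Byte[2]=5A: 1-byte ASCII. cp=U+005A
Byte[3]=FB: INVALID lead byte (not 0xxx/110x/1110/11110)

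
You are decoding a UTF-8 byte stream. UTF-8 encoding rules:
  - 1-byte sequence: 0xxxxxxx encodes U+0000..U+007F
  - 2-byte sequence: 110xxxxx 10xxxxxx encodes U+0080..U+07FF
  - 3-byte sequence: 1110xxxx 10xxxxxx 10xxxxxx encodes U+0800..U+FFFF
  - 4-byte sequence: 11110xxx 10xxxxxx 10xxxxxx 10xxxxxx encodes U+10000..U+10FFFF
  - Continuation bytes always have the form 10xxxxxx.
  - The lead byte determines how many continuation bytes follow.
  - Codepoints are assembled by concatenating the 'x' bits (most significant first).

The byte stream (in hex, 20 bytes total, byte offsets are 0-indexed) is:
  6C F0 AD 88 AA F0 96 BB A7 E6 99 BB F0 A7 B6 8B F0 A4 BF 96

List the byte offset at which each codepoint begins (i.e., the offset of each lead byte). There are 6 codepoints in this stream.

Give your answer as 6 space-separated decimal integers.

Byte[0]=6C: 1-byte ASCII. cp=U+006C
Byte[1]=F0: 4-byte lead, need 3 cont bytes. acc=0x0
Byte[2]=AD: continuation. acc=(acc<<6)|0x2D=0x2D
Byte[3]=88: continuation. acc=(acc<<6)|0x08=0xB48
Byte[4]=AA: continuation. acc=(acc<<6)|0x2A=0x2D22A
Completed: cp=U+2D22A (starts at byte 1)
Byte[5]=F0: 4-byte lead, need 3 cont bytes. acc=0x0
Byte[6]=96: continuation. acc=(acc<<6)|0x16=0x16
Byte[7]=BB: continuation. acc=(acc<<6)|0x3B=0x5BB
Byte[8]=A7: continuation. acc=(acc<<6)|0x27=0x16EE7
Completed: cp=U+16EE7 (starts at byte 5)
Byte[9]=E6: 3-byte lead, need 2 cont bytes. acc=0x6
Byte[10]=99: continuation. acc=(acc<<6)|0x19=0x199
Byte[11]=BB: continuation. acc=(acc<<6)|0x3B=0x667B
Completed: cp=U+667B (starts at byte 9)
Byte[12]=F0: 4-byte lead, need 3 cont bytes. acc=0x0
Byte[13]=A7: continuation. acc=(acc<<6)|0x27=0x27
Byte[14]=B6: continuation. acc=(acc<<6)|0x36=0x9F6
Byte[15]=8B: continuation. acc=(acc<<6)|0x0B=0x27D8B
Completed: cp=U+27D8B (starts at byte 12)
Byte[16]=F0: 4-byte lead, need 3 cont bytes. acc=0x0
Byte[17]=A4: continuation. acc=(acc<<6)|0x24=0x24
Byte[18]=BF: continuation. acc=(acc<<6)|0x3F=0x93F
Byte[19]=96: continuation. acc=(acc<<6)|0x16=0x24FD6
Completed: cp=U+24FD6 (starts at byte 16)

Answer: 0 1 5 9 12 16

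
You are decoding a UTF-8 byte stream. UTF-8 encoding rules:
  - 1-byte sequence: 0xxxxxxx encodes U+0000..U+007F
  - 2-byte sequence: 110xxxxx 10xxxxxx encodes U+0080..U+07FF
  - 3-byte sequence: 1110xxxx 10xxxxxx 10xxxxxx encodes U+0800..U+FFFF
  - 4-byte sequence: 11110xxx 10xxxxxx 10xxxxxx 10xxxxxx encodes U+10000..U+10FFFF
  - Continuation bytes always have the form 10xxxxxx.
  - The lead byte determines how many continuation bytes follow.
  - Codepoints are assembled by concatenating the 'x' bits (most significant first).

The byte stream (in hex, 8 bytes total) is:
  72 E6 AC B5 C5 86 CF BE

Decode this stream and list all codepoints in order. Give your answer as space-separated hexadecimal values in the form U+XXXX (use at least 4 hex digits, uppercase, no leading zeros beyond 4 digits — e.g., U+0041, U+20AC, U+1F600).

Answer: U+0072 U+6B35 U+0146 U+03FE

Derivation:
Byte[0]=72: 1-byte ASCII. cp=U+0072
Byte[1]=E6: 3-byte lead, need 2 cont bytes. acc=0x6
Byte[2]=AC: continuation. acc=(acc<<6)|0x2C=0x1AC
Byte[3]=B5: continuation. acc=(acc<<6)|0x35=0x6B35
Completed: cp=U+6B35 (starts at byte 1)
Byte[4]=C5: 2-byte lead, need 1 cont bytes. acc=0x5
Byte[5]=86: continuation. acc=(acc<<6)|0x06=0x146
Completed: cp=U+0146 (starts at byte 4)
Byte[6]=CF: 2-byte lead, need 1 cont bytes. acc=0xF
Byte[7]=BE: continuation. acc=(acc<<6)|0x3E=0x3FE
Completed: cp=U+03FE (starts at byte 6)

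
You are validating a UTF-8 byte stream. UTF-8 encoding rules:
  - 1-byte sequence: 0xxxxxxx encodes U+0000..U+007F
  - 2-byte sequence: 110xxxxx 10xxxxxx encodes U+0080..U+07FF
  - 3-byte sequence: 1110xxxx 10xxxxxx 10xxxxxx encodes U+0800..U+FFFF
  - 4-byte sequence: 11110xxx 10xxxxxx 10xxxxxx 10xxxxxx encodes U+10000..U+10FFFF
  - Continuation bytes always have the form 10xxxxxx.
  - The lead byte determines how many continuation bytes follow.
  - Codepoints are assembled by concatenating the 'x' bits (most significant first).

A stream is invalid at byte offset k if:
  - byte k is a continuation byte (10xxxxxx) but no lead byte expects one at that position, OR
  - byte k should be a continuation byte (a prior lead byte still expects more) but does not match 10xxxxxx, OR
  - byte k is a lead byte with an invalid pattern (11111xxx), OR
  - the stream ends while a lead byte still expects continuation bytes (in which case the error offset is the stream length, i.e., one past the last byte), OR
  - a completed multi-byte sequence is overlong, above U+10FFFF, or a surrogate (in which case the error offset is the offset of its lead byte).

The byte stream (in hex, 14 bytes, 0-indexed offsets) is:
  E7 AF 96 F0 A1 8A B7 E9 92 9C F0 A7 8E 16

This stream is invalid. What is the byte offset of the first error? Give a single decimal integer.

Answer: 13

Derivation:
Byte[0]=E7: 3-byte lead, need 2 cont bytes. acc=0x7
Byte[1]=AF: continuation. acc=(acc<<6)|0x2F=0x1EF
Byte[2]=96: continuation. acc=(acc<<6)|0x16=0x7BD6
Completed: cp=U+7BD6 (starts at byte 0)
Byte[3]=F0: 4-byte lead, need 3 cont bytes. acc=0x0
Byte[4]=A1: continuation. acc=(acc<<6)|0x21=0x21
Byte[5]=8A: continuation. acc=(acc<<6)|0x0A=0x84A
Byte[6]=B7: continuation. acc=(acc<<6)|0x37=0x212B7
Completed: cp=U+212B7 (starts at byte 3)
Byte[7]=E9: 3-byte lead, need 2 cont bytes. acc=0x9
Byte[8]=92: continuation. acc=(acc<<6)|0x12=0x252
Byte[9]=9C: continuation. acc=(acc<<6)|0x1C=0x949C
Completed: cp=U+949C (starts at byte 7)
Byte[10]=F0: 4-byte lead, need 3 cont bytes. acc=0x0
Byte[11]=A7: continuation. acc=(acc<<6)|0x27=0x27
Byte[12]=8E: continuation. acc=(acc<<6)|0x0E=0x9CE
Byte[13]=16: expected 10xxxxxx continuation. INVALID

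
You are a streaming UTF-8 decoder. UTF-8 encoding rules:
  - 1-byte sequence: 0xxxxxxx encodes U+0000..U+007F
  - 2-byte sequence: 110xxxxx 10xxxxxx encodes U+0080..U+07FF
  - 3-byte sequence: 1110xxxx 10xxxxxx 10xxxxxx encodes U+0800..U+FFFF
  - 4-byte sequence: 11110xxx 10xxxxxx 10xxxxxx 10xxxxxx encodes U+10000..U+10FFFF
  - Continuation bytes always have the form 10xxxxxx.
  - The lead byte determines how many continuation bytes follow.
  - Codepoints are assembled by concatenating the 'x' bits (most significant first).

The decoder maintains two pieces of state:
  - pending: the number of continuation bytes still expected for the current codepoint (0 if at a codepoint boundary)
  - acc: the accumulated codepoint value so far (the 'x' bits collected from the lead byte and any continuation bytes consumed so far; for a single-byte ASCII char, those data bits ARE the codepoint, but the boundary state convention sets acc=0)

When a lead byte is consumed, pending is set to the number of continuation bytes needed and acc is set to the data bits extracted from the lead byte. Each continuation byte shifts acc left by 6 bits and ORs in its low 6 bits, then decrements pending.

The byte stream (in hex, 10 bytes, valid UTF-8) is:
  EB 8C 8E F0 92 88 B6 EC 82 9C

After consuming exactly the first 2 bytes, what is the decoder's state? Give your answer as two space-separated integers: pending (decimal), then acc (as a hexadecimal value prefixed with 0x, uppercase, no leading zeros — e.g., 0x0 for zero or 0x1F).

Answer: 1 0x2CC

Derivation:
Byte[0]=EB: 3-byte lead. pending=2, acc=0xB
Byte[1]=8C: continuation. acc=(acc<<6)|0x0C=0x2CC, pending=1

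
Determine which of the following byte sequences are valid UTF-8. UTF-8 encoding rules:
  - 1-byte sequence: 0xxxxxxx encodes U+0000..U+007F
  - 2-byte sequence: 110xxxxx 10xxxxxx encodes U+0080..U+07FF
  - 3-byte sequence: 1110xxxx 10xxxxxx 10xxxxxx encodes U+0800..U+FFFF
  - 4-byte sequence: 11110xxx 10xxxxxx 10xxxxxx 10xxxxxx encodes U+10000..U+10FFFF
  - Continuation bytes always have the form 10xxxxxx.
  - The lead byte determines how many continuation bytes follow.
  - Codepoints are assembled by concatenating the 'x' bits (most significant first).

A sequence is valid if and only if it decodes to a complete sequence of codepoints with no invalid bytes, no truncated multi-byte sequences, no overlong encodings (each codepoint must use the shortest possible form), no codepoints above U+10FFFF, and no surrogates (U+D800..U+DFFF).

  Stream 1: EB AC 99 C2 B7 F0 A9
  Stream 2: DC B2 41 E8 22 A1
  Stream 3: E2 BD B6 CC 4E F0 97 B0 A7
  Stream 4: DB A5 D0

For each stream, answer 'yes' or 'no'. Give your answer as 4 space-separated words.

Answer: no no no no

Derivation:
Stream 1: error at byte offset 7. INVALID
Stream 2: error at byte offset 4. INVALID
Stream 3: error at byte offset 4. INVALID
Stream 4: error at byte offset 3. INVALID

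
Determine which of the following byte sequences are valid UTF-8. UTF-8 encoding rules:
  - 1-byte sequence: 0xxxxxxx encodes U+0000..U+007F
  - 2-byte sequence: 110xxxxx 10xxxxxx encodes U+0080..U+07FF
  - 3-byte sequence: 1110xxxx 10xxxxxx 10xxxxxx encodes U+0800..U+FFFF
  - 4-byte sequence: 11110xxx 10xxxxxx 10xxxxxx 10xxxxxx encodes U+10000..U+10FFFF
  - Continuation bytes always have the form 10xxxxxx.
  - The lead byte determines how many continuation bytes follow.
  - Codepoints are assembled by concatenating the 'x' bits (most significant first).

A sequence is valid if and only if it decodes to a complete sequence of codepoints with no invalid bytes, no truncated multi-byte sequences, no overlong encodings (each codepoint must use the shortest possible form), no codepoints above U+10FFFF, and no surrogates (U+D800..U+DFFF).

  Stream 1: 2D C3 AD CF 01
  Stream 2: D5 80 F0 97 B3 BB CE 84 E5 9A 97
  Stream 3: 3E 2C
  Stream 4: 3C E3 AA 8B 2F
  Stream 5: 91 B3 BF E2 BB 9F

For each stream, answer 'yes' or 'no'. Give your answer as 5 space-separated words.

Answer: no yes yes yes no

Derivation:
Stream 1: error at byte offset 4. INVALID
Stream 2: decodes cleanly. VALID
Stream 3: decodes cleanly. VALID
Stream 4: decodes cleanly. VALID
Stream 5: error at byte offset 0. INVALID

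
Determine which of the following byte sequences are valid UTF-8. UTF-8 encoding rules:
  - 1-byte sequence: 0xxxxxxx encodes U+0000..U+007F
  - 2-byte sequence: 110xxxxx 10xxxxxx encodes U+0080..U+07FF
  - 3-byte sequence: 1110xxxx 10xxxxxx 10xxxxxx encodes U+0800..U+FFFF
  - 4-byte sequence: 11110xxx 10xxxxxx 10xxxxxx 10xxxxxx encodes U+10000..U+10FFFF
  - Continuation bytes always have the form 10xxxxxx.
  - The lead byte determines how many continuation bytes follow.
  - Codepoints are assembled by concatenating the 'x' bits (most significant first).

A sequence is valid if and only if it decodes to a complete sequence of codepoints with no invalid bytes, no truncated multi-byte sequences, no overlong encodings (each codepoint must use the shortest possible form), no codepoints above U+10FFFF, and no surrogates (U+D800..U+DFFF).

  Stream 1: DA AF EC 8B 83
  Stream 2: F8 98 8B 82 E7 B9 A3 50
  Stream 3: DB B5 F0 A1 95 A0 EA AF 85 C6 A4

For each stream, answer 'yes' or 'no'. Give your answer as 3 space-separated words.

Answer: yes no yes

Derivation:
Stream 1: decodes cleanly. VALID
Stream 2: error at byte offset 0. INVALID
Stream 3: decodes cleanly. VALID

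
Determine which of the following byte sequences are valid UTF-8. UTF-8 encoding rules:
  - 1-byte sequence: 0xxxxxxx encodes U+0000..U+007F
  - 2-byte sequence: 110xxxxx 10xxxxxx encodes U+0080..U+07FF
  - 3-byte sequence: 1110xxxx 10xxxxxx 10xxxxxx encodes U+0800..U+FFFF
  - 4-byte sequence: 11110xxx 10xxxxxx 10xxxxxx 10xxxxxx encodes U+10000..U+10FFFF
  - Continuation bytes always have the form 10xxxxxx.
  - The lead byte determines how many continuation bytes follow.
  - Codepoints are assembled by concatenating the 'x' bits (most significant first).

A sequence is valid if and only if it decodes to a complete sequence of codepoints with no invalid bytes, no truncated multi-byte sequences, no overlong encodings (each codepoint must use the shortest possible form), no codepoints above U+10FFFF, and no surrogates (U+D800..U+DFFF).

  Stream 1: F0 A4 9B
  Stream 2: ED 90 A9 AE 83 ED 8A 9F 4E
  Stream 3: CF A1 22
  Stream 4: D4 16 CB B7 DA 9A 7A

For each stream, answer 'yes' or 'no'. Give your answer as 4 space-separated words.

Answer: no no yes no

Derivation:
Stream 1: error at byte offset 3. INVALID
Stream 2: error at byte offset 3. INVALID
Stream 3: decodes cleanly. VALID
Stream 4: error at byte offset 1. INVALID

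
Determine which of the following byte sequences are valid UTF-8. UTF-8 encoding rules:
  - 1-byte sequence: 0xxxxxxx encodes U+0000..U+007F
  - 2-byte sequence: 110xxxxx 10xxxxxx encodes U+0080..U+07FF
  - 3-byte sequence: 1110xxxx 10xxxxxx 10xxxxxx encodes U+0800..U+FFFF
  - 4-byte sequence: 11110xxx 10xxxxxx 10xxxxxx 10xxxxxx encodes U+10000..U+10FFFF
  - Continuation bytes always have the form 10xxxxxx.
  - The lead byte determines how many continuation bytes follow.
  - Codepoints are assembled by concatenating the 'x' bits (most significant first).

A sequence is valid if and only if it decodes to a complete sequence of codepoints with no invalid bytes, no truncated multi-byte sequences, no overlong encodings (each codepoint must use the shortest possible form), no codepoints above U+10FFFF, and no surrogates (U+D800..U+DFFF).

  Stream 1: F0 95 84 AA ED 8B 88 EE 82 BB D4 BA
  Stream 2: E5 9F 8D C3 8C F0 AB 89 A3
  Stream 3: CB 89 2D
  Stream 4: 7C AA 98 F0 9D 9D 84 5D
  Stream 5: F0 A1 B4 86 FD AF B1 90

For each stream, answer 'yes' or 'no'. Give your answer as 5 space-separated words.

Answer: yes yes yes no no

Derivation:
Stream 1: decodes cleanly. VALID
Stream 2: decodes cleanly. VALID
Stream 3: decodes cleanly. VALID
Stream 4: error at byte offset 1. INVALID
Stream 5: error at byte offset 4. INVALID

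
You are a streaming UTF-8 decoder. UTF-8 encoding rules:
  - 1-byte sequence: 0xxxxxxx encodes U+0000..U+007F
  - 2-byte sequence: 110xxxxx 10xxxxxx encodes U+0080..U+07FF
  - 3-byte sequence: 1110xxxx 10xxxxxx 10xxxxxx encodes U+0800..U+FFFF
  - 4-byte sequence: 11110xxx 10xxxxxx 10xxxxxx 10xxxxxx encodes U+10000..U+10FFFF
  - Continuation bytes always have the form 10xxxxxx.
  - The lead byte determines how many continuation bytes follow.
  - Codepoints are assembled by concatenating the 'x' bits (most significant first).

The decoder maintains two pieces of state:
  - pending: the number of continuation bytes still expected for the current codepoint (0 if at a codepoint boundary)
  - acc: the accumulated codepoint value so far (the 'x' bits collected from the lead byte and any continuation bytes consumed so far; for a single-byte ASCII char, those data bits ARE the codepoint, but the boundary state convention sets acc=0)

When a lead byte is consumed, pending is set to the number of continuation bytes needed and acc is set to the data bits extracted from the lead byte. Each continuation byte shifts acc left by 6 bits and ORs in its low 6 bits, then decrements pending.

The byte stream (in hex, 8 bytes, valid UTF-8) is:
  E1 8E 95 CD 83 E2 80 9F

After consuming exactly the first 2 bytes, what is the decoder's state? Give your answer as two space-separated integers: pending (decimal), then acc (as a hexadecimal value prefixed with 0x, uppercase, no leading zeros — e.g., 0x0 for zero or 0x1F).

Answer: 1 0x4E

Derivation:
Byte[0]=E1: 3-byte lead. pending=2, acc=0x1
Byte[1]=8E: continuation. acc=(acc<<6)|0x0E=0x4E, pending=1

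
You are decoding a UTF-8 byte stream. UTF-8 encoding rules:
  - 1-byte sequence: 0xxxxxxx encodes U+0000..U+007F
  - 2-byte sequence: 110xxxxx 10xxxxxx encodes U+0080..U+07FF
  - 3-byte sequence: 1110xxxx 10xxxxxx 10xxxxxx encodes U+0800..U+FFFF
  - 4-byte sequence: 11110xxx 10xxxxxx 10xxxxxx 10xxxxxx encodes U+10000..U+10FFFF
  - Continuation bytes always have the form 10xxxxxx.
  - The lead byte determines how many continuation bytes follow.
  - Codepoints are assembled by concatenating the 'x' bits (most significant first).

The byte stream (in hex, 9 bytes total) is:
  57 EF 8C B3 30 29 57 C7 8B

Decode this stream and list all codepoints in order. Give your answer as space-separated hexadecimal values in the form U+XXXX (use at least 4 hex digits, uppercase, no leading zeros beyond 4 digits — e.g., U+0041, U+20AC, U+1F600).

Answer: U+0057 U+F333 U+0030 U+0029 U+0057 U+01CB

Derivation:
Byte[0]=57: 1-byte ASCII. cp=U+0057
Byte[1]=EF: 3-byte lead, need 2 cont bytes. acc=0xF
Byte[2]=8C: continuation. acc=(acc<<6)|0x0C=0x3CC
Byte[3]=B3: continuation. acc=(acc<<6)|0x33=0xF333
Completed: cp=U+F333 (starts at byte 1)
Byte[4]=30: 1-byte ASCII. cp=U+0030
Byte[5]=29: 1-byte ASCII. cp=U+0029
Byte[6]=57: 1-byte ASCII. cp=U+0057
Byte[7]=C7: 2-byte lead, need 1 cont bytes. acc=0x7
Byte[8]=8B: continuation. acc=(acc<<6)|0x0B=0x1CB
Completed: cp=U+01CB (starts at byte 7)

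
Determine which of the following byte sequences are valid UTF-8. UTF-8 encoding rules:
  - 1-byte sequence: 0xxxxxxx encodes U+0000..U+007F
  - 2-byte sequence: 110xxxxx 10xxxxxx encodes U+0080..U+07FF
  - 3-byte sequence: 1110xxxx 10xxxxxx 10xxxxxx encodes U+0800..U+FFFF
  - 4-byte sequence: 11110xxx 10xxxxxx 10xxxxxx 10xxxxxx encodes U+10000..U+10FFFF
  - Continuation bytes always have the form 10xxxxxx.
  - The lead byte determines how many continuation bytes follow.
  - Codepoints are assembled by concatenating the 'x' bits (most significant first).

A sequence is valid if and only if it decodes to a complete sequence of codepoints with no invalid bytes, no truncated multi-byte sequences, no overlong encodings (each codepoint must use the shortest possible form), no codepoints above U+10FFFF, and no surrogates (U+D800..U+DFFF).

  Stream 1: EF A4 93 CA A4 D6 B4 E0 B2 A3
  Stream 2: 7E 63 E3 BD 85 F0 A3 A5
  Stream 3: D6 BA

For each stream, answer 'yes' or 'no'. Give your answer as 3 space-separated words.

Answer: yes no yes

Derivation:
Stream 1: decodes cleanly. VALID
Stream 2: error at byte offset 8. INVALID
Stream 3: decodes cleanly. VALID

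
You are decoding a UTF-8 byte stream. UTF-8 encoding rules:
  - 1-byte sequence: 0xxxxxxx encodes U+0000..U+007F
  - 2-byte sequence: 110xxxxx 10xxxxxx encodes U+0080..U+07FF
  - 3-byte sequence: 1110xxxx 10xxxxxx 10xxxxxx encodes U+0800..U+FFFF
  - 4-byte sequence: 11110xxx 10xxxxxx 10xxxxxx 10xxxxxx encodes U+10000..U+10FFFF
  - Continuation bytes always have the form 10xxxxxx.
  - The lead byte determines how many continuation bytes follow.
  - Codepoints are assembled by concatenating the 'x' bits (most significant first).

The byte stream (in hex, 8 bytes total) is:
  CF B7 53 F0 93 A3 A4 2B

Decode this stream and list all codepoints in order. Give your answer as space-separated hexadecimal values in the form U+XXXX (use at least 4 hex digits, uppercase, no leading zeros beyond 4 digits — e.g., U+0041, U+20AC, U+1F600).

Byte[0]=CF: 2-byte lead, need 1 cont bytes. acc=0xF
Byte[1]=B7: continuation. acc=(acc<<6)|0x37=0x3F7
Completed: cp=U+03F7 (starts at byte 0)
Byte[2]=53: 1-byte ASCII. cp=U+0053
Byte[3]=F0: 4-byte lead, need 3 cont bytes. acc=0x0
Byte[4]=93: continuation. acc=(acc<<6)|0x13=0x13
Byte[5]=A3: continuation. acc=(acc<<6)|0x23=0x4E3
Byte[6]=A4: continuation. acc=(acc<<6)|0x24=0x138E4
Completed: cp=U+138E4 (starts at byte 3)
Byte[7]=2B: 1-byte ASCII. cp=U+002B

Answer: U+03F7 U+0053 U+138E4 U+002B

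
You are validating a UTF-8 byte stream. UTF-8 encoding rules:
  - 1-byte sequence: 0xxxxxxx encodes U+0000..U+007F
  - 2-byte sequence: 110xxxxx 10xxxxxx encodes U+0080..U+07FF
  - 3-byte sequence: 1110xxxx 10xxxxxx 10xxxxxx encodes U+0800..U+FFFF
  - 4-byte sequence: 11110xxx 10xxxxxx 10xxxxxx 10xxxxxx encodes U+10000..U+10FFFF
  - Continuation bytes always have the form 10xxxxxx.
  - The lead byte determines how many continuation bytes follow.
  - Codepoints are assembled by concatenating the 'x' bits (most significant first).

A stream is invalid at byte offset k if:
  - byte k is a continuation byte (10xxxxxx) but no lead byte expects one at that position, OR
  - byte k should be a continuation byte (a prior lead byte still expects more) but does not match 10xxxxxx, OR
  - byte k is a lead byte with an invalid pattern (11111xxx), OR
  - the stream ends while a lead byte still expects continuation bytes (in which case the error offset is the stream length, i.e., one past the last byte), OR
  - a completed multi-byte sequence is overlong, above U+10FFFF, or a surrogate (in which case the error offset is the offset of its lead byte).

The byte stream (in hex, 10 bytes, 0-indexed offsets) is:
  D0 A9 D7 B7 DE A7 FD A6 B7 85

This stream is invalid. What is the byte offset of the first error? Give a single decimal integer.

Answer: 6

Derivation:
Byte[0]=D0: 2-byte lead, need 1 cont bytes. acc=0x10
Byte[1]=A9: continuation. acc=(acc<<6)|0x29=0x429
Completed: cp=U+0429 (starts at byte 0)
Byte[2]=D7: 2-byte lead, need 1 cont bytes. acc=0x17
Byte[3]=B7: continuation. acc=(acc<<6)|0x37=0x5F7
Completed: cp=U+05F7 (starts at byte 2)
Byte[4]=DE: 2-byte lead, need 1 cont bytes. acc=0x1E
Byte[5]=A7: continuation. acc=(acc<<6)|0x27=0x7A7
Completed: cp=U+07A7 (starts at byte 4)
Byte[6]=FD: INVALID lead byte (not 0xxx/110x/1110/11110)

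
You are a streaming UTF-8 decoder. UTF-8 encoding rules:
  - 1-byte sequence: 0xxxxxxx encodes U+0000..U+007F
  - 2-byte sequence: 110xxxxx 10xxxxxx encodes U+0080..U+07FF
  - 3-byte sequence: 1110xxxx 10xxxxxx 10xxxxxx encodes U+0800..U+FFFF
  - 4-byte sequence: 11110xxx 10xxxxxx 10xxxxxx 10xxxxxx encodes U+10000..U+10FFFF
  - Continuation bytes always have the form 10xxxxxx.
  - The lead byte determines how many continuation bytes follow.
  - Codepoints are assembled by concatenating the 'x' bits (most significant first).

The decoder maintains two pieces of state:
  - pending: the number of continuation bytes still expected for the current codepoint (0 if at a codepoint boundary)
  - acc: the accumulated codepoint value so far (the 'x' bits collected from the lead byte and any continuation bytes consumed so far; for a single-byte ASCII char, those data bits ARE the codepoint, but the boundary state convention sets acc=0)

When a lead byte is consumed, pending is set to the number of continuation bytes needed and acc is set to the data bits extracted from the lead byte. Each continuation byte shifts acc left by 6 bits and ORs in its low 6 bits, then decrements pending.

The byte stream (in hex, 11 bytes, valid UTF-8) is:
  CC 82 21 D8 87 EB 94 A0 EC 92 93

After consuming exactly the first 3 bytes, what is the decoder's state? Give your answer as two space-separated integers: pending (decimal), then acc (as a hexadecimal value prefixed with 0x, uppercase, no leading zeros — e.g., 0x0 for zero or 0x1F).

Answer: 0 0x0

Derivation:
Byte[0]=CC: 2-byte lead. pending=1, acc=0xC
Byte[1]=82: continuation. acc=(acc<<6)|0x02=0x302, pending=0
Byte[2]=21: 1-byte. pending=0, acc=0x0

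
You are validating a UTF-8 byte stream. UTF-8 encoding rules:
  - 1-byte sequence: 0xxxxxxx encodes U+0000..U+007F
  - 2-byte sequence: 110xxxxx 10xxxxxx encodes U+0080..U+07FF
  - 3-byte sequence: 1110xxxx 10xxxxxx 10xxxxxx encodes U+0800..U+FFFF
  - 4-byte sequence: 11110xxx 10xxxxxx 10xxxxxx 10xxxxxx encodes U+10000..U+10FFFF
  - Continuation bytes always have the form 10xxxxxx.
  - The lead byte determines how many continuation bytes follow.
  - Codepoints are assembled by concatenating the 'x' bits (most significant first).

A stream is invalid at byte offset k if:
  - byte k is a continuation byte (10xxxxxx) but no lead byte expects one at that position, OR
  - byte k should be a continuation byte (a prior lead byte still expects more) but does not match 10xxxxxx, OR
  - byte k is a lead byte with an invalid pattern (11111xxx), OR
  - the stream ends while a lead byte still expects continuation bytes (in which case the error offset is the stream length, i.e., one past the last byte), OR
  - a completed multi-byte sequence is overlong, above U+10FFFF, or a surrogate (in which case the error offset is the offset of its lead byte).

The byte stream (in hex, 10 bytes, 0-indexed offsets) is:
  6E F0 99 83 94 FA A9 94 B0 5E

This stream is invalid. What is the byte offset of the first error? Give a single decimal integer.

Byte[0]=6E: 1-byte ASCII. cp=U+006E
Byte[1]=F0: 4-byte lead, need 3 cont bytes. acc=0x0
Byte[2]=99: continuation. acc=(acc<<6)|0x19=0x19
Byte[3]=83: continuation. acc=(acc<<6)|0x03=0x643
Byte[4]=94: continuation. acc=(acc<<6)|0x14=0x190D4
Completed: cp=U+190D4 (starts at byte 1)
Byte[5]=FA: INVALID lead byte (not 0xxx/110x/1110/11110)

Answer: 5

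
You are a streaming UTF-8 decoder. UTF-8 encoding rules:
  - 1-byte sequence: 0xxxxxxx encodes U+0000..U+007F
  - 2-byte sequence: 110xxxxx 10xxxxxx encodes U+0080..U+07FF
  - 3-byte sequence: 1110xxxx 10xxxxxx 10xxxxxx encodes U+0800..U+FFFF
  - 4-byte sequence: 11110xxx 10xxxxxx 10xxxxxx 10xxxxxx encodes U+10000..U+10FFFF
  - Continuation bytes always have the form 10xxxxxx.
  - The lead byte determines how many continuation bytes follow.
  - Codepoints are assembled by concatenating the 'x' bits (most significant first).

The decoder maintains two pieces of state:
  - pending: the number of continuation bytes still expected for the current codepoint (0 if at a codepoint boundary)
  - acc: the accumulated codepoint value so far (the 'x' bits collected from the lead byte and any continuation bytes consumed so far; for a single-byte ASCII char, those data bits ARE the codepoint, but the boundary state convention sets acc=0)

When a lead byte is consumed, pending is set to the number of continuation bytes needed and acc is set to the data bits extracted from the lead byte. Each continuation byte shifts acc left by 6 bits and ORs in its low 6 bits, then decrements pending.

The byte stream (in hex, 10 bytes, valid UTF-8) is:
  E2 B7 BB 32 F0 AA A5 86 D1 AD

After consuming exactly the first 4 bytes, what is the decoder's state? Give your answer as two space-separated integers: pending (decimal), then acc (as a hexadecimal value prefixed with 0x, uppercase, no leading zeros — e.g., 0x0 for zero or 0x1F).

Byte[0]=E2: 3-byte lead. pending=2, acc=0x2
Byte[1]=B7: continuation. acc=(acc<<6)|0x37=0xB7, pending=1
Byte[2]=BB: continuation. acc=(acc<<6)|0x3B=0x2DFB, pending=0
Byte[3]=32: 1-byte. pending=0, acc=0x0

Answer: 0 0x0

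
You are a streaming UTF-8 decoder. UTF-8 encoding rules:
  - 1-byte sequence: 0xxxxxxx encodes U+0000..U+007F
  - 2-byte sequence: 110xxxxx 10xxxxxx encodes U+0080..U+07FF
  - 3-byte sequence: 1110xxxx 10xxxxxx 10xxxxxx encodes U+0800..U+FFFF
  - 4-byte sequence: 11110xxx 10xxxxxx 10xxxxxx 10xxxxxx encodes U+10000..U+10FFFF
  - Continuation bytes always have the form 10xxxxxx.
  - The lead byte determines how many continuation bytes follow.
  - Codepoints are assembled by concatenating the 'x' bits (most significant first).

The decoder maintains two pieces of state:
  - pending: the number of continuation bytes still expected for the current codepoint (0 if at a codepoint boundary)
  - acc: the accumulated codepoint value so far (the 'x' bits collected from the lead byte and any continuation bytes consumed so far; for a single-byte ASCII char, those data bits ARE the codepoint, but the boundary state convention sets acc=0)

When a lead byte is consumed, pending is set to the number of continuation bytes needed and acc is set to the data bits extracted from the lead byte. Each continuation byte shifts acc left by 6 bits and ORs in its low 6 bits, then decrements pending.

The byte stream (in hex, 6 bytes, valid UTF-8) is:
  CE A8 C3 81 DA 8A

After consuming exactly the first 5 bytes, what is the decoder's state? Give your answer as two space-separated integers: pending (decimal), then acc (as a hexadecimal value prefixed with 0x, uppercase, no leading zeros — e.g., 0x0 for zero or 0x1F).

Byte[0]=CE: 2-byte lead. pending=1, acc=0xE
Byte[1]=A8: continuation. acc=(acc<<6)|0x28=0x3A8, pending=0
Byte[2]=C3: 2-byte lead. pending=1, acc=0x3
Byte[3]=81: continuation. acc=(acc<<6)|0x01=0xC1, pending=0
Byte[4]=DA: 2-byte lead. pending=1, acc=0x1A

Answer: 1 0x1A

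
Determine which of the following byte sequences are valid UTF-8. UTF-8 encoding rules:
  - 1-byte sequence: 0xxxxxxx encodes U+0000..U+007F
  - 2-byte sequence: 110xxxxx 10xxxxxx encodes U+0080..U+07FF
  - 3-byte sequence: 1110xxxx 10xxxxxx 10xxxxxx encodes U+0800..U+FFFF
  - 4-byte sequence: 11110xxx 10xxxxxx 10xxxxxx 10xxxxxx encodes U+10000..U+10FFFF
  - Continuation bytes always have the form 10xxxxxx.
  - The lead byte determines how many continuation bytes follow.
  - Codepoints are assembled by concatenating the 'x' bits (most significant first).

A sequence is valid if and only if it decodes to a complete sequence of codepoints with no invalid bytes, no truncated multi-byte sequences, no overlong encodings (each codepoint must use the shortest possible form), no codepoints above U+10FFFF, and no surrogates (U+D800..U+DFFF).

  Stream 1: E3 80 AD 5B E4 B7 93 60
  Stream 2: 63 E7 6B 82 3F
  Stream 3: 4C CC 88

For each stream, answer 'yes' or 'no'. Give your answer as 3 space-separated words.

Stream 1: decodes cleanly. VALID
Stream 2: error at byte offset 2. INVALID
Stream 3: decodes cleanly. VALID

Answer: yes no yes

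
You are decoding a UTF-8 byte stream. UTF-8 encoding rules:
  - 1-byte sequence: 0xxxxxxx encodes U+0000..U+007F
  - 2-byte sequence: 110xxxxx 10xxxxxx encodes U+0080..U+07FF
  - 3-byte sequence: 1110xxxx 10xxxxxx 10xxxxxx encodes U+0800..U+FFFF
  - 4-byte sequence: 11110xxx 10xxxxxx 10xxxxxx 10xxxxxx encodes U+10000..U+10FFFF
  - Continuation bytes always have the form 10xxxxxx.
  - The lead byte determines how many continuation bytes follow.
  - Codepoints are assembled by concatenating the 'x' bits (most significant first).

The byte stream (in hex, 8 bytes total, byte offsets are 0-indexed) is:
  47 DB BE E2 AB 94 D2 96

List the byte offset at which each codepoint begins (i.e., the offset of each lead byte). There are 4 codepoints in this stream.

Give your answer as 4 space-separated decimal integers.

Answer: 0 1 3 6

Derivation:
Byte[0]=47: 1-byte ASCII. cp=U+0047
Byte[1]=DB: 2-byte lead, need 1 cont bytes. acc=0x1B
Byte[2]=BE: continuation. acc=(acc<<6)|0x3E=0x6FE
Completed: cp=U+06FE (starts at byte 1)
Byte[3]=E2: 3-byte lead, need 2 cont bytes. acc=0x2
Byte[4]=AB: continuation. acc=(acc<<6)|0x2B=0xAB
Byte[5]=94: continuation. acc=(acc<<6)|0x14=0x2AD4
Completed: cp=U+2AD4 (starts at byte 3)
Byte[6]=D2: 2-byte lead, need 1 cont bytes. acc=0x12
Byte[7]=96: continuation. acc=(acc<<6)|0x16=0x496
Completed: cp=U+0496 (starts at byte 6)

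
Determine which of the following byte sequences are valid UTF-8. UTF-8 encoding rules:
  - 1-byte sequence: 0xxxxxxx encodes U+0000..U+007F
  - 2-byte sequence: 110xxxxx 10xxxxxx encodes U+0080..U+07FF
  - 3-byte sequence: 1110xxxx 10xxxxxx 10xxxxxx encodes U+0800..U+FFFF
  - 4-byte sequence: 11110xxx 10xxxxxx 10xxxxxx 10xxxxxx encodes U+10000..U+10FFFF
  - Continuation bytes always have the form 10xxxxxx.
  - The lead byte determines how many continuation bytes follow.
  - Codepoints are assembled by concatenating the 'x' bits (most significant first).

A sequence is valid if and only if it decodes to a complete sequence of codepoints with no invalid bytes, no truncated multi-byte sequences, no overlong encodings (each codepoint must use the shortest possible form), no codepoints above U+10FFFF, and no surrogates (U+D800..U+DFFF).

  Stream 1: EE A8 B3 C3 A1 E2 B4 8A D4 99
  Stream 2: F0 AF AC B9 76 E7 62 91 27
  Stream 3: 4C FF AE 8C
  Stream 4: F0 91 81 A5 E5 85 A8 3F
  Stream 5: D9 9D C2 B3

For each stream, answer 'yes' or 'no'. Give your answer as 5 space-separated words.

Stream 1: decodes cleanly. VALID
Stream 2: error at byte offset 6. INVALID
Stream 3: error at byte offset 1. INVALID
Stream 4: decodes cleanly. VALID
Stream 5: decodes cleanly. VALID

Answer: yes no no yes yes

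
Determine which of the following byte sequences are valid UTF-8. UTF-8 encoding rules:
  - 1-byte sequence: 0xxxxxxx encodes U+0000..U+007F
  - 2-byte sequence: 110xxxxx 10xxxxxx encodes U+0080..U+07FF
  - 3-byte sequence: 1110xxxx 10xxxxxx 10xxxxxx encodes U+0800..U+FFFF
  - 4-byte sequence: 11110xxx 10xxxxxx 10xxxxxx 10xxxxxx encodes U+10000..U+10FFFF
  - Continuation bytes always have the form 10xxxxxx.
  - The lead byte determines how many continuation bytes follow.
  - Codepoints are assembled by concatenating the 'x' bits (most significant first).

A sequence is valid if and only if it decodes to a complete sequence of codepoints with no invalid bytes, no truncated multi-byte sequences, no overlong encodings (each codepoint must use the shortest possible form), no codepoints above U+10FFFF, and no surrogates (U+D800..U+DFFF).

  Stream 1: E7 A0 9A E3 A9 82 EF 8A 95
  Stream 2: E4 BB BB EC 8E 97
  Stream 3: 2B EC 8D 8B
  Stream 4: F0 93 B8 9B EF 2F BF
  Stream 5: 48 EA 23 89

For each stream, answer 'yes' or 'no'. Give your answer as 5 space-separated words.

Stream 1: decodes cleanly. VALID
Stream 2: decodes cleanly. VALID
Stream 3: decodes cleanly. VALID
Stream 4: error at byte offset 5. INVALID
Stream 5: error at byte offset 2. INVALID

Answer: yes yes yes no no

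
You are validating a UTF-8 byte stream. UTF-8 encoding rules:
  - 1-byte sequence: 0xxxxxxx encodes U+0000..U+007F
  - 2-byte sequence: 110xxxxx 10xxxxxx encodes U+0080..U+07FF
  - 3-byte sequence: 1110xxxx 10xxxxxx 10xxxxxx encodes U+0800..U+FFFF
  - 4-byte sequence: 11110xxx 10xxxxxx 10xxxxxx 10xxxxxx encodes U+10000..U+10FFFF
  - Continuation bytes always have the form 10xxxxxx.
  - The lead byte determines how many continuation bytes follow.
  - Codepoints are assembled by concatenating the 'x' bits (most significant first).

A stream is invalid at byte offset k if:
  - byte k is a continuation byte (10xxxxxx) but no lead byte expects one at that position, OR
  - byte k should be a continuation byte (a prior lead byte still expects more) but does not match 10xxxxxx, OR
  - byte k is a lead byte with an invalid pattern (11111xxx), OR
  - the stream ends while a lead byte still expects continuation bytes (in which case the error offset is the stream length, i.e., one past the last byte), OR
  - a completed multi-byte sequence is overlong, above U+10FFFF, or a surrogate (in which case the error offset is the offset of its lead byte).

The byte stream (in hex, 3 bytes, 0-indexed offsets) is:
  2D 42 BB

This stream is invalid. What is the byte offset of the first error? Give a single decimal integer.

Byte[0]=2D: 1-byte ASCII. cp=U+002D
Byte[1]=42: 1-byte ASCII. cp=U+0042
Byte[2]=BB: INVALID lead byte (not 0xxx/110x/1110/11110)

Answer: 2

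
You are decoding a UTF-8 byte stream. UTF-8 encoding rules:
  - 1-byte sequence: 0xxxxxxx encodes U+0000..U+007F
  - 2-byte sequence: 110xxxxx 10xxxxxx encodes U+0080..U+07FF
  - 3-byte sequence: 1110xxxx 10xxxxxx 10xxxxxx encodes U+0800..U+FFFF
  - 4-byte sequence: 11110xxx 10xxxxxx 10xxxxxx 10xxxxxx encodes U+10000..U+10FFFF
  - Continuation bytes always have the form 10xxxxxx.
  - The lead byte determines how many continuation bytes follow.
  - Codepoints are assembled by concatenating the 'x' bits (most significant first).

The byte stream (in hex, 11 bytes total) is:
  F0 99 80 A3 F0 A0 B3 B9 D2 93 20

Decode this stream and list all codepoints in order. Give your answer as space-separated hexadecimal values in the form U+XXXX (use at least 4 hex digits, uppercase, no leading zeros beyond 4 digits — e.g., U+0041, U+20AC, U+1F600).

Byte[0]=F0: 4-byte lead, need 3 cont bytes. acc=0x0
Byte[1]=99: continuation. acc=(acc<<6)|0x19=0x19
Byte[2]=80: continuation. acc=(acc<<6)|0x00=0x640
Byte[3]=A3: continuation. acc=(acc<<6)|0x23=0x19023
Completed: cp=U+19023 (starts at byte 0)
Byte[4]=F0: 4-byte lead, need 3 cont bytes. acc=0x0
Byte[5]=A0: continuation. acc=(acc<<6)|0x20=0x20
Byte[6]=B3: continuation. acc=(acc<<6)|0x33=0x833
Byte[7]=B9: continuation. acc=(acc<<6)|0x39=0x20CF9
Completed: cp=U+20CF9 (starts at byte 4)
Byte[8]=D2: 2-byte lead, need 1 cont bytes. acc=0x12
Byte[9]=93: continuation. acc=(acc<<6)|0x13=0x493
Completed: cp=U+0493 (starts at byte 8)
Byte[10]=20: 1-byte ASCII. cp=U+0020

Answer: U+19023 U+20CF9 U+0493 U+0020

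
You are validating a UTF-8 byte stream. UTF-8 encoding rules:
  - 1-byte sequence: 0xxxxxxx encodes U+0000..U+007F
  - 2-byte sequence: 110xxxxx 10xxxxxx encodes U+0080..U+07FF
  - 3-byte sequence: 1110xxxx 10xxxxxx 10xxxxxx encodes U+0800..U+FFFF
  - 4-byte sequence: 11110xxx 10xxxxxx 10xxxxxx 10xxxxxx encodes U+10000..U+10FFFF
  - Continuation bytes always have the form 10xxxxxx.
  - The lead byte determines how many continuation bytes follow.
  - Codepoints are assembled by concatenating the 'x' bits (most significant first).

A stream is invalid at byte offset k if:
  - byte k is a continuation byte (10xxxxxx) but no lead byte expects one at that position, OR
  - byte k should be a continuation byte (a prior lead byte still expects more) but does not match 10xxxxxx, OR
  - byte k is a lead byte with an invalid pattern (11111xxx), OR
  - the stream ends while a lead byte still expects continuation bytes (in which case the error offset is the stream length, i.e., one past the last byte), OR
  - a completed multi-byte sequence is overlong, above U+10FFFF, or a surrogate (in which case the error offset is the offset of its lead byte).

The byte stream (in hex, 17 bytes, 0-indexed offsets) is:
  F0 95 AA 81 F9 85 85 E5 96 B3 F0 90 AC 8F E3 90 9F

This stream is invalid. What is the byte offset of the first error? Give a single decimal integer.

Byte[0]=F0: 4-byte lead, need 3 cont bytes. acc=0x0
Byte[1]=95: continuation. acc=(acc<<6)|0x15=0x15
Byte[2]=AA: continuation. acc=(acc<<6)|0x2A=0x56A
Byte[3]=81: continuation. acc=(acc<<6)|0x01=0x15A81
Completed: cp=U+15A81 (starts at byte 0)
Byte[4]=F9: INVALID lead byte (not 0xxx/110x/1110/11110)

Answer: 4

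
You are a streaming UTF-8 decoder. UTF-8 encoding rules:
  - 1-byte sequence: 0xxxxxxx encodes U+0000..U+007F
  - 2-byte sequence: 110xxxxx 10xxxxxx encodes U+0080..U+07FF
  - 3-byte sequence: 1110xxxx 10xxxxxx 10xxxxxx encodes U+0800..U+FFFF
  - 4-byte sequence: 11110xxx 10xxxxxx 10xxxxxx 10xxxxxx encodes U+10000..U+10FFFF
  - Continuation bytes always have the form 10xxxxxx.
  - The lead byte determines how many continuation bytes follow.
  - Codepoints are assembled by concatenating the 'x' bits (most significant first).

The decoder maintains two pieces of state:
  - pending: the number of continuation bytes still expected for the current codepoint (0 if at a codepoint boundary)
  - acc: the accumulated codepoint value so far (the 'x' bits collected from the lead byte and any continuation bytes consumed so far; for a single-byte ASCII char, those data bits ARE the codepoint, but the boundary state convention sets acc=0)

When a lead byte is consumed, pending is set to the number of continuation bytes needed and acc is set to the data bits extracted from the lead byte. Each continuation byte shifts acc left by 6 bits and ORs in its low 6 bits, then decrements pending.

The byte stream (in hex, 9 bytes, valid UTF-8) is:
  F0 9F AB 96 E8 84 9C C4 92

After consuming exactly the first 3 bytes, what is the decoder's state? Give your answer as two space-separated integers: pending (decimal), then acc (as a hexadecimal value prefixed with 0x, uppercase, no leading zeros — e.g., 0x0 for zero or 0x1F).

Byte[0]=F0: 4-byte lead. pending=3, acc=0x0
Byte[1]=9F: continuation. acc=(acc<<6)|0x1F=0x1F, pending=2
Byte[2]=AB: continuation. acc=(acc<<6)|0x2B=0x7EB, pending=1

Answer: 1 0x7EB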